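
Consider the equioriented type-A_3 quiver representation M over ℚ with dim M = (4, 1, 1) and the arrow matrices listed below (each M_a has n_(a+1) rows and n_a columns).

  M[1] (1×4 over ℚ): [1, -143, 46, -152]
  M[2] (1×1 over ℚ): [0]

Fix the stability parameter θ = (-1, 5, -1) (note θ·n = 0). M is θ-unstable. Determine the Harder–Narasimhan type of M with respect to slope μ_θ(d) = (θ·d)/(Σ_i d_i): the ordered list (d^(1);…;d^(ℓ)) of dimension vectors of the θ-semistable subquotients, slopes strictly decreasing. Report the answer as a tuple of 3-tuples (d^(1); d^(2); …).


Barcode: M ≅ I[1,1]^3, I[1,2], I[3,3]. HN layers by μ_θ (2 steps, strictly decreasing):
  μ^(1)=5; μ^(2)=-1

((0, 1, 0); (4, 0, 1))


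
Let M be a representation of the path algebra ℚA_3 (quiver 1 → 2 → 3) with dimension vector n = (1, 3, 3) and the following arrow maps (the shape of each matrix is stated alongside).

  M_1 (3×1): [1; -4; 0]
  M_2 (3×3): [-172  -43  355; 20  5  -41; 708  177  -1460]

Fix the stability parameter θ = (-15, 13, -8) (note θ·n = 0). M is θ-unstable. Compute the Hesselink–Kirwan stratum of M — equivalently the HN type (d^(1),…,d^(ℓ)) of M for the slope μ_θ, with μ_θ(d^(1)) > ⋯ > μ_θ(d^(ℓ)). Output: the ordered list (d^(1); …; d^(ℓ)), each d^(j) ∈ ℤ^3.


Via rank(M_{q-1}∘⋯∘M_p): M ≅ I[1,2], I[2,3]^2, I[3,3].
μ_θ-semistable layers: μ^(1)=13; μ^(2)=5/2; μ^(3)=-8; μ^(4)=-15

((0, 1, 0); (0, 2, 2); (0, 0, 1); (1, 0, 0))


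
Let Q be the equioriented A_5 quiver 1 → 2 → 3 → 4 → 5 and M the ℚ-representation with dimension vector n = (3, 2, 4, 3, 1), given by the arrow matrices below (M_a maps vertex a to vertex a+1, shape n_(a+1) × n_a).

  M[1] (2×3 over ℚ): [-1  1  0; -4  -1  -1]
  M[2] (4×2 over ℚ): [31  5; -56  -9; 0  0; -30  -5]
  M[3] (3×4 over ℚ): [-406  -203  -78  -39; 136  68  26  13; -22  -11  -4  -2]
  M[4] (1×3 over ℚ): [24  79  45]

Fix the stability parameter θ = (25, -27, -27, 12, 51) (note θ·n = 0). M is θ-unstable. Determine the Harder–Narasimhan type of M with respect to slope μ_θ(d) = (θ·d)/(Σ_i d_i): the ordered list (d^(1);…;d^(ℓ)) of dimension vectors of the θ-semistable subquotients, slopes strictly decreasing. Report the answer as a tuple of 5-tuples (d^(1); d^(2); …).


Barcode: M ≅ I[1,1], I[1,3], I[1,4], I[3,3], I[3,5], I[4,4]. HN layers by μ_θ (5 steps, strictly decreasing):
  μ^(1)=51; μ^(2)=25; μ^(3)=12; μ^(4)=-29/3; μ^(5)=-27

((0, 0, 0, 0, 1); (1, 0, 0, 0, 0); (0, 0, 0, 3, 0); (2, 2, 2, 0, 0); (0, 0, 2, 0, 0))


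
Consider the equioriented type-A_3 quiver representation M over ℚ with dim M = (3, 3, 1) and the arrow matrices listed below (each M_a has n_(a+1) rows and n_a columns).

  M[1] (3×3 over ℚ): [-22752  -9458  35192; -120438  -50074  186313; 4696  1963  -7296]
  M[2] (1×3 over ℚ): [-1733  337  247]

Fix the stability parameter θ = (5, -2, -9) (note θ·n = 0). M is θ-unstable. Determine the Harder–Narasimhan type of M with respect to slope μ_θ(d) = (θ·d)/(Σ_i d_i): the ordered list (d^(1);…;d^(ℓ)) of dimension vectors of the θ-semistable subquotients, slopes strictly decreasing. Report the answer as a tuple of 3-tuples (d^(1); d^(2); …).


Barcode: M ≅ I[1,1], I[1,2], I[1,3], I[2,2]. HN layers by μ_θ (3 steps, strictly decreasing):
  μ^(1)=5; μ^(2)=3/2; μ^(3)=-2

((1, 0, 0); (1, 1, 0); (1, 2, 1))


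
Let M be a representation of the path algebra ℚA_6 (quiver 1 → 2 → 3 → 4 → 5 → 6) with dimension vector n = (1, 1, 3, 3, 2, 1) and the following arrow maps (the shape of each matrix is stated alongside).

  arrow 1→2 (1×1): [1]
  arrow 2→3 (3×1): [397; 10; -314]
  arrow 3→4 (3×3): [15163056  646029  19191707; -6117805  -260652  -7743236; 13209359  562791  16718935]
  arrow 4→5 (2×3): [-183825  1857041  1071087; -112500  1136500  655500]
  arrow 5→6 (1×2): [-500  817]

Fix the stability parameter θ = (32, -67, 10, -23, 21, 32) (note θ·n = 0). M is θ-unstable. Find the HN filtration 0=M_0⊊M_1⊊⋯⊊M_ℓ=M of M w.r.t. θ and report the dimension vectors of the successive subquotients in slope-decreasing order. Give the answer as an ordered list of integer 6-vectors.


Via rank(M_{q-1}∘⋯∘M_p): M ≅ I[1,4], I[3,4], I[3,5], I[5,6].
μ_θ-semistable layers: μ^(1)=32; μ^(2)=21; μ^(3)=-13/2; μ^(4)=-35/2

((0, 0, 0, 0, 0, 1); (0, 0, 0, 0, 2, 0); (0, 0, 3, 3, 0, 0); (1, 1, 0, 0, 0, 0))


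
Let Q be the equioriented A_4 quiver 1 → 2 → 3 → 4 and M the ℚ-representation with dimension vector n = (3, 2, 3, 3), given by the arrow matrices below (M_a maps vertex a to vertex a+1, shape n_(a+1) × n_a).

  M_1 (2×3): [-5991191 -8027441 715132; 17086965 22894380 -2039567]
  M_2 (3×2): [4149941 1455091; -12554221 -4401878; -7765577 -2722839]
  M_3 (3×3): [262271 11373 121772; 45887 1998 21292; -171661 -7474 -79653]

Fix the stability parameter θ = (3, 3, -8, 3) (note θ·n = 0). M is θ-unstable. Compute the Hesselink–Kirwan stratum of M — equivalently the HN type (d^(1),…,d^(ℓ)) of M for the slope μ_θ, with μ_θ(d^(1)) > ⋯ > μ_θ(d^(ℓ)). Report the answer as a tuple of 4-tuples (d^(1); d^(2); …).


Interval decomposition of M: I[1,1], I[1,4]^2, I[3,4].
HN type (ℓ=3): μ^(1)=3; μ^(2)=-2/3; μ^(3)=-8

((1, 0, 0, 3); (2, 2, 2, 0); (0, 0, 1, 0))


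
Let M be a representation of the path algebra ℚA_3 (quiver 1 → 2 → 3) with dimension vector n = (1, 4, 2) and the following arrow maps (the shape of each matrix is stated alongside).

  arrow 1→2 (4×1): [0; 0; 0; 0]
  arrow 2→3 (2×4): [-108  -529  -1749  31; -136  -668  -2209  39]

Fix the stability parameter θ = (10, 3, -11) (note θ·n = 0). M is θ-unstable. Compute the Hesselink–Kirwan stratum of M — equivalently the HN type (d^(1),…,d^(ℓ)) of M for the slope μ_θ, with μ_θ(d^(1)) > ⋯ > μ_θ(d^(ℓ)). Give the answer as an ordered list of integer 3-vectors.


Via rank(M_{q-1}∘⋯∘M_p): M ≅ I[1,1], I[2,2]^2, I[2,3]^2.
μ_θ-semistable layers: μ^(1)=10; μ^(2)=3; μ^(3)=-4

((1, 0, 0); (0, 2, 0); (0, 2, 2))


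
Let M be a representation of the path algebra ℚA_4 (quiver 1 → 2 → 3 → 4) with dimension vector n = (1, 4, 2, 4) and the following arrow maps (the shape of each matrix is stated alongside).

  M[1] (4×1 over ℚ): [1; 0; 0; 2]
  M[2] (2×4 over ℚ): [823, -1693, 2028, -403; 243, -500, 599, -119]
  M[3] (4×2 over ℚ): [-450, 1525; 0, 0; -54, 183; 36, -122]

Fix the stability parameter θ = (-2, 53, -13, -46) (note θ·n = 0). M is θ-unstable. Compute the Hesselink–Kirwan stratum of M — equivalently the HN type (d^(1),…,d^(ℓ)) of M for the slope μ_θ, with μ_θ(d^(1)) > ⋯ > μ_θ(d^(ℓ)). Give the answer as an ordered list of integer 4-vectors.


Barcode: M ≅ I[1,4], I[2,2]^2, I[2,3], I[4,4]^3. HN layers by μ_θ (4 steps, strictly decreasing):
  μ^(1)=53; μ^(2)=20; μ^(3)=-2; μ^(4)=-46

((0, 2, 0, 0); (0, 1, 1, 0); (1, 1, 1, 1); (0, 0, 0, 3))


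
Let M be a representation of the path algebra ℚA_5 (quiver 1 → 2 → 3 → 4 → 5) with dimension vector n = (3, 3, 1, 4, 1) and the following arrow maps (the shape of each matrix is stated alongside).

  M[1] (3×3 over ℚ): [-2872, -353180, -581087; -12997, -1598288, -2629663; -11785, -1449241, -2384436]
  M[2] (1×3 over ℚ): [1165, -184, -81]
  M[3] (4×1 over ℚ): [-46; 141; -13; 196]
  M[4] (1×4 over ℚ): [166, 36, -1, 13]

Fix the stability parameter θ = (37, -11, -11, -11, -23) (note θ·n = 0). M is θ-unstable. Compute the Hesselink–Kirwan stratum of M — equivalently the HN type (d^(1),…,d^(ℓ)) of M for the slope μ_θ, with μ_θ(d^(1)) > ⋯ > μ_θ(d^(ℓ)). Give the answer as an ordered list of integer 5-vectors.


Barcode: M ≅ I[1,2]^2, I[1,5], I[4,4]^3. HN layers by μ_θ (3 steps, strictly decreasing):
  μ^(1)=13; μ^(2)=-19/5; μ^(3)=-11

((2, 2, 0, 0, 0); (1, 1, 1, 1, 1); (0, 0, 0, 3, 0))


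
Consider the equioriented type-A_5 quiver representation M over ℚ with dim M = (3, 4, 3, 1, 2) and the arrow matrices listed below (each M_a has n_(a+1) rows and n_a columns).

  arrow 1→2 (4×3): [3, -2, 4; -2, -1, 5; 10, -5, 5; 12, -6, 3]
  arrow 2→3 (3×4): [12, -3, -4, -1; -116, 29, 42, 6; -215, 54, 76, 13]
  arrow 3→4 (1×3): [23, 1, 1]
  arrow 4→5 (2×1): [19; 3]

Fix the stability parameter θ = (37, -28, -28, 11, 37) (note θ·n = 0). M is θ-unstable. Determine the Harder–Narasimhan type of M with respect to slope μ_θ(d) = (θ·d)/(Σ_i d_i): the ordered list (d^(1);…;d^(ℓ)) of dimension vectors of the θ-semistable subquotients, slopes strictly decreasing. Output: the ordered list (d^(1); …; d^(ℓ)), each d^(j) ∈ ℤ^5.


Via rank(M_{q-1}∘⋯∘M_p): M ≅ I[1,3]^2, I[1,5], I[2,2], I[5,5].
μ_θ-semistable layers: μ^(1)=37; μ^(2)=11; μ^(3)=-19/3; μ^(4)=-28

((0, 0, 0, 0, 2); (0, 0, 0, 1, 0); (3, 3, 3, 0, 0); (0, 1, 0, 0, 0))


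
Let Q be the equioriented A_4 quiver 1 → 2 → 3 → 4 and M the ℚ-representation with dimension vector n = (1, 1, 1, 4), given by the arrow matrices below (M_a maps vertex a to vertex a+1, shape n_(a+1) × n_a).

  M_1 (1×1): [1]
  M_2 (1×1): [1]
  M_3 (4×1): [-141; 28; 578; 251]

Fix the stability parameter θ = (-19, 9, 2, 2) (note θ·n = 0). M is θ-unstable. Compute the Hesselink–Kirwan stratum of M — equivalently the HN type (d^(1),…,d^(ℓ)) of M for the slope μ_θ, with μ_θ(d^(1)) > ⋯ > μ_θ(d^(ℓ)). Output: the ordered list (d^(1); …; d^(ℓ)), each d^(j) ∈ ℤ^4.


Barcode: M ≅ I[1,4], I[4,4]^3. HN layers by μ_θ (3 steps, strictly decreasing):
  μ^(1)=13/3; μ^(2)=2; μ^(3)=-19

((0, 1, 1, 1); (0, 0, 0, 3); (1, 0, 0, 0))


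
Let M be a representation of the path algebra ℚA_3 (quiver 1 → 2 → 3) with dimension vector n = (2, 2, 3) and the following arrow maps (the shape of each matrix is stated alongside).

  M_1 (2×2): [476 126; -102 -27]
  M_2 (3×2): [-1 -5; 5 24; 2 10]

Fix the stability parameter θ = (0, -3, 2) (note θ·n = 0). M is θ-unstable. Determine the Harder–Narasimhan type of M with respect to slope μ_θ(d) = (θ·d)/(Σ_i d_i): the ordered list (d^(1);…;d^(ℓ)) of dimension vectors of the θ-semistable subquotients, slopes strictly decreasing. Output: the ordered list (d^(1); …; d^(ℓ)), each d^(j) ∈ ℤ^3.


Interval decomposition of M: I[1,1], I[1,3], I[2,3], I[3,3].
HN type (ℓ=4): μ^(1)=2; μ^(2)=0; μ^(3)=-3/2; μ^(4)=-3

((0, 0, 3); (1, 0, 0); (1, 1, 0); (0, 1, 0))


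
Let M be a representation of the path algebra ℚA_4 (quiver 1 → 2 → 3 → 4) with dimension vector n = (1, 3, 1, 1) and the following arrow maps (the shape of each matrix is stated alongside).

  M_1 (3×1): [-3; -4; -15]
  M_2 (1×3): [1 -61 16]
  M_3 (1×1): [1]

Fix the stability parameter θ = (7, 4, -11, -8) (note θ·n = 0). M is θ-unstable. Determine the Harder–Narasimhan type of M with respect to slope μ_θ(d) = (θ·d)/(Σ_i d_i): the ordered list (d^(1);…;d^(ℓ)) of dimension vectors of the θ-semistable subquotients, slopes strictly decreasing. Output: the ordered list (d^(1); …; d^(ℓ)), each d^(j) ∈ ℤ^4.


Interval decomposition of M: I[1,4], I[2,2]^2.
HN type (ℓ=2): μ^(1)=4; μ^(2)=-2

((0, 2, 0, 0); (1, 1, 1, 1))


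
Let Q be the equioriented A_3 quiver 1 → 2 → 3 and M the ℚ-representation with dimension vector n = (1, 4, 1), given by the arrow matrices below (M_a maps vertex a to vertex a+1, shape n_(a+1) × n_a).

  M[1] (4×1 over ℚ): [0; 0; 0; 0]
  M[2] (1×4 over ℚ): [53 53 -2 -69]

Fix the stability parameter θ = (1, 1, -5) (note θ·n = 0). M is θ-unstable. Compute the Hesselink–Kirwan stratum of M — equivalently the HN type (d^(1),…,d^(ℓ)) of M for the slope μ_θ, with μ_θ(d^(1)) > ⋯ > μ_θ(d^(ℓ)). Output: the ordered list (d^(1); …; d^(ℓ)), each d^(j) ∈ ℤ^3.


Interval decomposition of M: I[1,1], I[2,2]^3, I[2,3].
HN type (ℓ=2): μ^(1)=1; μ^(2)=-2

((1, 3, 0); (0, 1, 1))


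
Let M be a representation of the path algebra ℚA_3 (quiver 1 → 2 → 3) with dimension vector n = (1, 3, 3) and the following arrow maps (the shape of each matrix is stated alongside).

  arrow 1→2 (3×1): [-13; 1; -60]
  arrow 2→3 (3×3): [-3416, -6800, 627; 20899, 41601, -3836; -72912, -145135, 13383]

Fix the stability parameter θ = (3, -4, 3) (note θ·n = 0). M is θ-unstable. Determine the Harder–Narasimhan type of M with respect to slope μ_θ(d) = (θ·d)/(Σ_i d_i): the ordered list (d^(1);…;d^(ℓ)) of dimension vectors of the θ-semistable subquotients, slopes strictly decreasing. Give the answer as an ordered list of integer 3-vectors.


Interval decomposition of M: I[1,3], I[2,3]^2.
HN type (ℓ=3): μ^(1)=3; μ^(2)=-1/2; μ^(3)=-4

((0, 0, 3); (1, 1, 0); (0, 2, 0))


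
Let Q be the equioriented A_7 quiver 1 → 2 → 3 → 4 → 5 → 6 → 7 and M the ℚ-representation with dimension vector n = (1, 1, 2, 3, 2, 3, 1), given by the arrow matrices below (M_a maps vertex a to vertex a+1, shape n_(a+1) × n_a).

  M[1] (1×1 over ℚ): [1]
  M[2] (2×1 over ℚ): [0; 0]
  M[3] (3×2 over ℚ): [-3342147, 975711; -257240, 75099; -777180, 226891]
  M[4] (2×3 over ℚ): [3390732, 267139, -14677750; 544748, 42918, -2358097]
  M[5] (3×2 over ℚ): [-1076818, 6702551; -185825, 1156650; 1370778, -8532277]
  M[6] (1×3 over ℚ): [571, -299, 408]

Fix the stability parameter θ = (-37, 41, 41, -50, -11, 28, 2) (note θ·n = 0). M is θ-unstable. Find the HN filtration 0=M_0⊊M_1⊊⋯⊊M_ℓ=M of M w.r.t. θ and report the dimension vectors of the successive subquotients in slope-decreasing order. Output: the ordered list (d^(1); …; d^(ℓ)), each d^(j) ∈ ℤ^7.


Interval decomposition of M: I[1,2], I[3,6], I[3,7], I[4,4], I[6,6].
HN type (ℓ=6): μ^(1)=41; μ^(2)=28; μ^(3)=15; μ^(4)=-20/3; μ^(5)=-37; μ^(6)=-50

((0, 1, 0, 0, 0, 0, 0); (0, 0, 0, 0, 0, 2, 0); (0, 0, 0, 0, 0, 1, 1); (0, 0, 2, 2, 2, 0, 0); (1, 0, 0, 0, 0, 0, 0); (0, 0, 0, 1, 0, 0, 0))


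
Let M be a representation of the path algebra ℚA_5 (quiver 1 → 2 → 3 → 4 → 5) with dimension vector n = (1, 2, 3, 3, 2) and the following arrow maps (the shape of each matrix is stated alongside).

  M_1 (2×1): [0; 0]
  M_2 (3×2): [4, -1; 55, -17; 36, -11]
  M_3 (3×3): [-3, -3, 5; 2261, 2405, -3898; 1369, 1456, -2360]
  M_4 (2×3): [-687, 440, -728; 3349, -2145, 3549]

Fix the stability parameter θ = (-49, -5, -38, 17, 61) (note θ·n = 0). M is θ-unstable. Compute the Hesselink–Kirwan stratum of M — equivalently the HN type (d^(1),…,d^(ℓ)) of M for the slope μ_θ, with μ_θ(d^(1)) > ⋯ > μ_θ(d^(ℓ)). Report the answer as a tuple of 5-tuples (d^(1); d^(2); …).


Via rank(M_{q-1}∘⋯∘M_p): M ≅ I[1,1], I[2,5]^2, I[3,4].
μ_θ-semistable layers: μ^(1)=61; μ^(2)=17; μ^(3)=-43/2; μ^(4)=-38; μ^(5)=-49

((0, 0, 0, 0, 2); (0, 0, 0, 3, 0); (0, 2, 2, 0, 0); (0, 0, 1, 0, 0); (1, 0, 0, 0, 0))


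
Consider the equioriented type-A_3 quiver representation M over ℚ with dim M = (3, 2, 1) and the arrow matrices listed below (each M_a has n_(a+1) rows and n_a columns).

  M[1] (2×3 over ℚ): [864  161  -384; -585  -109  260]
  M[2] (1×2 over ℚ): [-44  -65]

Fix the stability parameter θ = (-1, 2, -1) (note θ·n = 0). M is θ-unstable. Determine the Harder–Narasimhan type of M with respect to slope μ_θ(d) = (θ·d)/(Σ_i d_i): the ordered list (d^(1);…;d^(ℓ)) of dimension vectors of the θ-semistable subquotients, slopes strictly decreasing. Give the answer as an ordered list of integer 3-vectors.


Via rank(M_{q-1}∘⋯∘M_p): M ≅ I[1,1], I[1,2], I[1,3].
μ_θ-semistable layers: μ^(1)=2; μ^(2)=1/2; μ^(3)=-1

((0, 1, 0); (0, 1, 1); (3, 0, 0))


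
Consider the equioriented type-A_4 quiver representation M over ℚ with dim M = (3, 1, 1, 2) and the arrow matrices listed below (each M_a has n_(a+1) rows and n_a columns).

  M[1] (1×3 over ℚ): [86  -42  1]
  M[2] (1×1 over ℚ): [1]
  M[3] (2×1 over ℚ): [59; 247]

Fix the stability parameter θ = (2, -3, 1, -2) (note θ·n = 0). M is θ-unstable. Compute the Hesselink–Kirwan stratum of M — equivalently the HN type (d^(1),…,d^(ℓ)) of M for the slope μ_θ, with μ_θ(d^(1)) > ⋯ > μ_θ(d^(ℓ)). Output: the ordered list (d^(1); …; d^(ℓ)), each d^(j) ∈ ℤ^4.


Via rank(M_{q-1}∘⋯∘M_p): M ≅ I[1,1]^2, I[1,4], I[4,4].
μ_θ-semistable layers: μ^(1)=2; μ^(2)=-1/2; μ^(3)=-2

((2, 0, 0, 0); (1, 1, 1, 1); (0, 0, 0, 1))


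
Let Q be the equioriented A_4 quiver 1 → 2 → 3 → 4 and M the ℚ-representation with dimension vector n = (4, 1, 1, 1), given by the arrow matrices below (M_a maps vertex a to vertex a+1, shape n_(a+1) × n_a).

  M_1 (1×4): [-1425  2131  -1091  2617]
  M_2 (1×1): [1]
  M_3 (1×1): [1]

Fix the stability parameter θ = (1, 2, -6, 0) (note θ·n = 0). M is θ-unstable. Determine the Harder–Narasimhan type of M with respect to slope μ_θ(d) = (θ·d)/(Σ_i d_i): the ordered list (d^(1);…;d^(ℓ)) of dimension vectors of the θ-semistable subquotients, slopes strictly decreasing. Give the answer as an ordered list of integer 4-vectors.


Barcode: M ≅ I[1,1]^3, I[1,4]. HN layers by μ_θ (3 steps, strictly decreasing):
  μ^(1)=1; μ^(2)=0; μ^(3)=-1

((3, 0, 0, 0); (0, 0, 0, 1); (1, 1, 1, 0))


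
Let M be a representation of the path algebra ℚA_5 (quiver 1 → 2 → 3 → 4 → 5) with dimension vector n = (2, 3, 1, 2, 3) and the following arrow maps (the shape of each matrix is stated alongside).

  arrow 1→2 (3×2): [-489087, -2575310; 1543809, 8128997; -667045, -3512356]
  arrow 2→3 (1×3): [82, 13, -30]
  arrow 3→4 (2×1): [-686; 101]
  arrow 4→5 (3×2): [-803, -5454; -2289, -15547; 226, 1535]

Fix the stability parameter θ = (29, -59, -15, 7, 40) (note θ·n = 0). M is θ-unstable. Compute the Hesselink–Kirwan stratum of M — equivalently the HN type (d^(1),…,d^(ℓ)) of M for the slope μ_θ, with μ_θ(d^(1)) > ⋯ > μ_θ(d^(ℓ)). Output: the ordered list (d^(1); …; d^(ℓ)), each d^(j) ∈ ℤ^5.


Interval decomposition of M: I[1,2], I[1,5], I[2,2], I[4,5], I[5,5].
HN type (ℓ=4): μ^(1)=40; μ^(2)=7; μ^(3)=-15; μ^(4)=-59

((0, 0, 0, 0, 3); (0, 0, 0, 2, 0); (2, 2, 1, 0, 0); (0, 1, 0, 0, 0))


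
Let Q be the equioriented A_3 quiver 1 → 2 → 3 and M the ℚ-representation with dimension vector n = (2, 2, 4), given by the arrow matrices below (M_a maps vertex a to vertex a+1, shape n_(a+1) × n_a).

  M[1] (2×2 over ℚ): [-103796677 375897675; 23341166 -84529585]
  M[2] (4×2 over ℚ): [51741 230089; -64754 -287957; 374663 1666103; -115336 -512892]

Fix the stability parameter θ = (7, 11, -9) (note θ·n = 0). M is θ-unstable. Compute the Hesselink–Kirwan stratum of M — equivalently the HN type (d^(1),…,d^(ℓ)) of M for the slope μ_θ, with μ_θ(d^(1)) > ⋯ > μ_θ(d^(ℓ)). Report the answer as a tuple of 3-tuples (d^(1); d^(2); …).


Via rank(M_{q-1}∘⋯∘M_p): M ≅ I[1,3]^2, I[3,3]^2.
μ_θ-semistable layers: μ^(1)=3; μ^(2)=-9

((2, 2, 2); (0, 0, 2))


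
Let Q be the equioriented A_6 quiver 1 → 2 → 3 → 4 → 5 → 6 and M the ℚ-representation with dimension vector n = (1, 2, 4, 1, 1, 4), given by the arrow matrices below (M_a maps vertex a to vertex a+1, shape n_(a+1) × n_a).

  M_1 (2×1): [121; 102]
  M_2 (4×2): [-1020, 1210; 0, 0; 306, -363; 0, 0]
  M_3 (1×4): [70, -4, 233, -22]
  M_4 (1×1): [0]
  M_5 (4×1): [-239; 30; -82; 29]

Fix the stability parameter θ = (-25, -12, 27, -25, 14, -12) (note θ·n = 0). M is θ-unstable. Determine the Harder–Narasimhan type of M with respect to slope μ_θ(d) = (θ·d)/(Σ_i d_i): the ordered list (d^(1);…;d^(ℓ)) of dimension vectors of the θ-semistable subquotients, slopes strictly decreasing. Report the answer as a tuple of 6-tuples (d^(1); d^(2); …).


Barcode: M ≅ I[1,2], I[2,4], I[3,3]^3, I[5,6], I[6,6]^3. HN layers by μ_θ (4 steps, strictly decreasing):
  μ^(1)=27; μ^(2)=1; μ^(3)=-12; μ^(4)=-25

((0, 0, 3, 0, 0, 0); (0, 0, 1, 1, 1, 1); (0, 2, 0, 0, 0, 3); (1, 0, 0, 0, 0, 0))


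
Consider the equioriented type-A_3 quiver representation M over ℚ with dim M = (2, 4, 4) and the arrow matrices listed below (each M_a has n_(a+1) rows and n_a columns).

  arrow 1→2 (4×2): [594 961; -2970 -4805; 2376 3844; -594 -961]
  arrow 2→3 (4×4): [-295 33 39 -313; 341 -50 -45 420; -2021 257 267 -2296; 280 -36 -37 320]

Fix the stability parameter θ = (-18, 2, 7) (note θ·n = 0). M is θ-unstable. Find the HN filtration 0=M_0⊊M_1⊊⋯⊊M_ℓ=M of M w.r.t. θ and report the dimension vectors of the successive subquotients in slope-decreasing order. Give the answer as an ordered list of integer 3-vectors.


Interval decomposition of M: I[1,1], I[1,3], I[2,3]^3.
HN type (ℓ=3): μ^(1)=7; μ^(2)=2; μ^(3)=-18

((0, 0, 4); (0, 4, 0); (2, 0, 0))


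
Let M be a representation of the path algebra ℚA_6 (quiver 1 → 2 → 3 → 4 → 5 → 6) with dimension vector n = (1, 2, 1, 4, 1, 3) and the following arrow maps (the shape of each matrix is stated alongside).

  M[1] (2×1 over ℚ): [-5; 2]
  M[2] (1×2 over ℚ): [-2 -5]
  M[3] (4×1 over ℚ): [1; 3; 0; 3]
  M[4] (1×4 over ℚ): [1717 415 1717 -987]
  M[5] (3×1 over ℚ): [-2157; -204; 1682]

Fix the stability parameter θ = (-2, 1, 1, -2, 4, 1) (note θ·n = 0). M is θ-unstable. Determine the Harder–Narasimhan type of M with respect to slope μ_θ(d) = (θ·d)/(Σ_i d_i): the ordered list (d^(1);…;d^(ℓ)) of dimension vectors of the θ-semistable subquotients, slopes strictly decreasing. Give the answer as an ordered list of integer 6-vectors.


Interval decomposition of M: I[1,2], I[2,6], I[4,4]^3, I[6,6]^2.
HN type (ℓ=4): μ^(1)=5/2; μ^(2)=1; μ^(3)=0; μ^(4)=-2

((0, 0, 0, 0, 1, 1); (0, 1, 0, 0, 0, 2); (0, 1, 1, 1, 0, 0); (1, 0, 0, 3, 0, 0))


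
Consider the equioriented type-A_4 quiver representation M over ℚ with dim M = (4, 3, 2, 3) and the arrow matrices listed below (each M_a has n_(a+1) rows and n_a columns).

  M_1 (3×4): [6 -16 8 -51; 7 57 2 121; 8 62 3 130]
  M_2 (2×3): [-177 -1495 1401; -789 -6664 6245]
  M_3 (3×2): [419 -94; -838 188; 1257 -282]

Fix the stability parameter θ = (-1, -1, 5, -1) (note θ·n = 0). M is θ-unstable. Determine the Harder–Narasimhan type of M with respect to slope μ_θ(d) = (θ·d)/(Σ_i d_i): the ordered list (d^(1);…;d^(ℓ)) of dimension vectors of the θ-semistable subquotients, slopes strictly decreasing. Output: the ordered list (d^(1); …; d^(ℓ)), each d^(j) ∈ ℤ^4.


Interval decomposition of M: I[1,1], I[1,2], I[1,3], I[1,4], I[4,4]^2.
HN type (ℓ=3): μ^(1)=5; μ^(2)=2; μ^(3)=-1

((0, 0, 1, 0); (0, 0, 1, 1); (4, 3, 0, 2))


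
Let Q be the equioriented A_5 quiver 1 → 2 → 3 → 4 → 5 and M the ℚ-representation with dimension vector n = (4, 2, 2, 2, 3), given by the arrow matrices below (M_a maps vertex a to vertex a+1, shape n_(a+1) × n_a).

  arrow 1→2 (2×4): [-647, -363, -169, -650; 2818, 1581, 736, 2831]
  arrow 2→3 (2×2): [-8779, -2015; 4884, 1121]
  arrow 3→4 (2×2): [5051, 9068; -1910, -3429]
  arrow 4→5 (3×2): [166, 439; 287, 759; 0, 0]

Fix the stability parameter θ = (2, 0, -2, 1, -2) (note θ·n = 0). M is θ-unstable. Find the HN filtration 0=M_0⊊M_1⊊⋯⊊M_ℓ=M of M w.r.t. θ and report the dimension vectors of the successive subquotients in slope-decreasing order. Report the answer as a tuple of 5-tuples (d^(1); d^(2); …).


Via rank(M_{q-1}∘⋯∘M_p): M ≅ I[1,1]^2, I[1,5]^2, I[5,5].
μ_θ-semistable layers: μ^(1)=2; μ^(2)=-1/5; μ^(3)=-2

((2, 0, 0, 0, 0); (2, 2, 2, 2, 2); (0, 0, 0, 0, 1))


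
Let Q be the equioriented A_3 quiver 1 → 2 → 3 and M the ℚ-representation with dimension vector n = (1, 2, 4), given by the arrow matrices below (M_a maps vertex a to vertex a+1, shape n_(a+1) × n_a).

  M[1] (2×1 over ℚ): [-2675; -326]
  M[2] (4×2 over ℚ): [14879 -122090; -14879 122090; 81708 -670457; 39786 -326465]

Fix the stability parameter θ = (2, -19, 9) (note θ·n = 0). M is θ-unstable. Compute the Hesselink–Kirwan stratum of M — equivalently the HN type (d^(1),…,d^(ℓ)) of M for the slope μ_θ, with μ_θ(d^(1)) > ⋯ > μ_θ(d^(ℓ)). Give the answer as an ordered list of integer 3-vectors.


Barcode: M ≅ I[1,3], I[2,3], I[3,3]^2. HN layers by μ_θ (3 steps, strictly decreasing):
  μ^(1)=9; μ^(2)=-17/2; μ^(3)=-19

((0, 0, 4); (1, 1, 0); (0, 1, 0))


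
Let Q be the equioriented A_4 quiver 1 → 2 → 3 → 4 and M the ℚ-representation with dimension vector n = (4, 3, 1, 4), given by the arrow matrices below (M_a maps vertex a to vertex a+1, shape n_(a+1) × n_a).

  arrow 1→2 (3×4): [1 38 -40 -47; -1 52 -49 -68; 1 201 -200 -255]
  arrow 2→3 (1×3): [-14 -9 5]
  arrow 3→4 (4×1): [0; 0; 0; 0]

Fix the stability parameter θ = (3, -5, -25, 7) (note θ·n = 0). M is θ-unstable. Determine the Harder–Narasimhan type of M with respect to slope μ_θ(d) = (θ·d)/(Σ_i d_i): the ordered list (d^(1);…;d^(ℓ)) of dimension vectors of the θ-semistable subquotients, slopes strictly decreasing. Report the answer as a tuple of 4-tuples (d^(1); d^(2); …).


Interval decomposition of M: I[1,1], I[1,2]^2, I[1,3], I[4,4]^4.
HN type (ℓ=4): μ^(1)=7; μ^(2)=3; μ^(3)=-1; μ^(4)=-9

((0, 0, 0, 4); (1, 0, 0, 0); (2, 2, 0, 0); (1, 1, 1, 0))


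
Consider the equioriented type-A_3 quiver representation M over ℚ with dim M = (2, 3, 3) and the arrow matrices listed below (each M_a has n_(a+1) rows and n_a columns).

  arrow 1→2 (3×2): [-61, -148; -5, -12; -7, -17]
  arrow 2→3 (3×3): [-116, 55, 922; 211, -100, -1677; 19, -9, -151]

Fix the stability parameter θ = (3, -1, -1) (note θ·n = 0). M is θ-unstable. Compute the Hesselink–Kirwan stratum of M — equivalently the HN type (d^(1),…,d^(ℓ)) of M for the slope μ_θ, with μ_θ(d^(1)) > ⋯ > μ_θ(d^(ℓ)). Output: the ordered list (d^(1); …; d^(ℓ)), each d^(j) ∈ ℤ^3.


Via rank(M_{q-1}∘⋯∘M_p): M ≅ I[1,3]^2, I[2,2], I[3,3].
μ_θ-semistable layers: μ^(1)=1/3; μ^(2)=-1

((2, 2, 2); (0, 1, 1))


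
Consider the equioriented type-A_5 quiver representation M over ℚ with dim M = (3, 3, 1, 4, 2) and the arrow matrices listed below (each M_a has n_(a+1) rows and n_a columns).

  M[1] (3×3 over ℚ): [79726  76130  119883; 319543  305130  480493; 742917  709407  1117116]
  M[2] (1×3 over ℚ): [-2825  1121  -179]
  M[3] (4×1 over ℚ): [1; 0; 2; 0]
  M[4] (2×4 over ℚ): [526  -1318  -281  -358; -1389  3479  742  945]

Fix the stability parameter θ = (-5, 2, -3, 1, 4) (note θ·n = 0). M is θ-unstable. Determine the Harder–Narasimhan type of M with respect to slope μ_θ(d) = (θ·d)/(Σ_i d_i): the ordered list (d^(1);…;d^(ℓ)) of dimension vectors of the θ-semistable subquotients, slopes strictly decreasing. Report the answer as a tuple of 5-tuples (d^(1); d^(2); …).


Interval decomposition of M: I[1,2]^2, I[1,5], I[4,4]^2, I[4,5].
HN type (ℓ=5): μ^(1)=4; μ^(2)=2; μ^(3)=1; μ^(4)=-1/2; μ^(5)=-5

((0, 0, 0, 0, 2); (0, 2, 0, 0, 0); (0, 0, 0, 4, 0); (0, 1, 1, 0, 0); (3, 0, 0, 0, 0))


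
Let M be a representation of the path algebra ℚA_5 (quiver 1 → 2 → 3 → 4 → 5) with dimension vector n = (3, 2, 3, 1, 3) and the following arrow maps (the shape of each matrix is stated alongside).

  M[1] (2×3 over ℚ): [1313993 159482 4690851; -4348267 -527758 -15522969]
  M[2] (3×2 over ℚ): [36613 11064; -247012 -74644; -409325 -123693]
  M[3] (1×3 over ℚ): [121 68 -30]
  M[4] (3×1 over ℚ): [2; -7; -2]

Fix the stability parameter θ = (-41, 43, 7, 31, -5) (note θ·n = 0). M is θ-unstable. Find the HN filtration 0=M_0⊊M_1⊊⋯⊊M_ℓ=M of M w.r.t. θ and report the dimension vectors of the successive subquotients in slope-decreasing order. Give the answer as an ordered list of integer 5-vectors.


Interval decomposition of M: I[1,1]^2, I[1,5], I[2,3], I[3,3], I[5,5]^2.
HN type (ℓ=5): μ^(1)=25; μ^(2)=19; μ^(3)=7; μ^(4)=-5; μ^(5)=-41

((0, 1, 1, 0, 0); (0, 1, 1, 1, 1); (0, 0, 1, 0, 0); (0, 0, 0, 0, 2); (3, 0, 0, 0, 0))


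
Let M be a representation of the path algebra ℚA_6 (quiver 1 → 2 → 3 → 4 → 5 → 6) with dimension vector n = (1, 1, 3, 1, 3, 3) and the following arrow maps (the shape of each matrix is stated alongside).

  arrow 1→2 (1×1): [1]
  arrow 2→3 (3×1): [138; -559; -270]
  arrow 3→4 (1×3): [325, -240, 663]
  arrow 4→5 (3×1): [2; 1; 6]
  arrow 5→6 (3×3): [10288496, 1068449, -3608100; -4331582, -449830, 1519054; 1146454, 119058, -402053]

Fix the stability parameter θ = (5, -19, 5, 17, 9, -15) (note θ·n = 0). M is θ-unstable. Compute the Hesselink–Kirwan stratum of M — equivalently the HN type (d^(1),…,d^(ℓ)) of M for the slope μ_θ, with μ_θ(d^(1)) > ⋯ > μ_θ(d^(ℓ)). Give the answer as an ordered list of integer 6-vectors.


Interval decomposition of M: I[1,3], I[3,3], I[3,6], I[5,6]^2.
HN type (ℓ=4): μ^(1)=5; μ^(2)=4; μ^(3)=-3; μ^(4)=-7

((0, 0, 2, 0, 0, 0); (0, 0, 1, 1, 1, 1); (0, 0, 0, 0, 2, 2); (1, 1, 0, 0, 0, 0))


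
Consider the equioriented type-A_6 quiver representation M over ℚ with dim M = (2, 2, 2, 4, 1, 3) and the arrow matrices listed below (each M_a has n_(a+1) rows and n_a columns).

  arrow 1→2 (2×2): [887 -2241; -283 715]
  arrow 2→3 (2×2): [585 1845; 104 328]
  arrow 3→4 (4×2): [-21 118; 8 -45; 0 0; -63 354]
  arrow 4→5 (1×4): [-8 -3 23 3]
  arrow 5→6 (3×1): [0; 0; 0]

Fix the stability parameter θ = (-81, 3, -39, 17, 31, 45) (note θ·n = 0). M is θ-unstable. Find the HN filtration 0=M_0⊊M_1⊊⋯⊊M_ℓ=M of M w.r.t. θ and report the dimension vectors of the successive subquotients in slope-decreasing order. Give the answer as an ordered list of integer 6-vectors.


Interval decomposition of M: I[1,2], I[1,5], I[3,4], I[4,4]^2, I[6,6]^3.
HN type (ℓ=7): μ^(1)=45; μ^(2)=31; μ^(3)=17; μ^(4)=3; μ^(5)=-18; μ^(6)=-39; μ^(7)=-81

((0, 0, 0, 0, 0, 3); (0, 0, 0, 0, 1, 0); (0, 0, 0, 4, 0, 0); (0, 1, 0, 0, 0, 0); (0, 1, 1, 0, 0, 0); (0, 0, 1, 0, 0, 0); (2, 0, 0, 0, 0, 0))


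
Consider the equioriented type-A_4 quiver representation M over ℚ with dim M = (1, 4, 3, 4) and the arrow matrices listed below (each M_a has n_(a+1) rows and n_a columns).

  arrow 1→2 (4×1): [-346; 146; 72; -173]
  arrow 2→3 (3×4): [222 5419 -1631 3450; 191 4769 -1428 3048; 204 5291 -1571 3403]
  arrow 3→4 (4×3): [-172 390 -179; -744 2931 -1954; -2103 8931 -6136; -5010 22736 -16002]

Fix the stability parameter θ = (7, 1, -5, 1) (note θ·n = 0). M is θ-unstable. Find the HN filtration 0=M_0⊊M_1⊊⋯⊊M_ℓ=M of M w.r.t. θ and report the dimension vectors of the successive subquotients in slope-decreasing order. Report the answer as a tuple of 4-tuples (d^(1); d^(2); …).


Via rank(M_{q-1}∘⋯∘M_p): M ≅ I[1,4], I[2,2], I[2,4]^2, I[4,4].
μ_θ-semistable layers: μ^(1)=1; μ^(2)=-2

((1, 2, 1, 4); (0, 2, 2, 0))


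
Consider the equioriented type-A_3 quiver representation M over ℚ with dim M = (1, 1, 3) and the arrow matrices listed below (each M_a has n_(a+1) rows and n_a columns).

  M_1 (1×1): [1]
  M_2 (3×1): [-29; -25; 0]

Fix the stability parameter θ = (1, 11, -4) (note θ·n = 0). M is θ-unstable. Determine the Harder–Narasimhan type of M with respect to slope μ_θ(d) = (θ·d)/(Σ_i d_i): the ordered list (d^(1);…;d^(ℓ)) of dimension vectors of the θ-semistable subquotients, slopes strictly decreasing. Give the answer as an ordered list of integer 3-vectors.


Interval decomposition of M: I[1,3], I[3,3]^2.
HN type (ℓ=3): μ^(1)=7/2; μ^(2)=1; μ^(3)=-4

((0, 1, 1); (1, 0, 0); (0, 0, 2))


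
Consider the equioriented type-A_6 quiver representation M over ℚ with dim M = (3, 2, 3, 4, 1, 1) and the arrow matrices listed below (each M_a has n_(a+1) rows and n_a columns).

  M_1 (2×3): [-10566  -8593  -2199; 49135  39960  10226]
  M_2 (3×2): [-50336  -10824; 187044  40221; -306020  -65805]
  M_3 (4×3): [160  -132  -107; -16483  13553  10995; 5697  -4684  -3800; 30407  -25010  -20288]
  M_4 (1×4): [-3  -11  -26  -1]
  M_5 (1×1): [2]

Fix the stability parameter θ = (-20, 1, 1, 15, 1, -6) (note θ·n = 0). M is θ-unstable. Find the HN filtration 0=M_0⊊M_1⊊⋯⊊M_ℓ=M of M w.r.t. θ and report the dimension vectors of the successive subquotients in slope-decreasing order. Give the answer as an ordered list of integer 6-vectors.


Via rank(M_{q-1}∘⋯∘M_p): M ≅ I[1,1], I[1,2], I[1,6], I[3,4]^2, I[4,4].
μ_θ-semistable layers: μ^(1)=15; μ^(2)=10/3; μ^(3)=1; μ^(4)=-20

((0, 0, 0, 3, 0, 0); (0, 0, 0, 1, 1, 1); (0, 2, 3, 0, 0, 0); (3, 0, 0, 0, 0, 0))


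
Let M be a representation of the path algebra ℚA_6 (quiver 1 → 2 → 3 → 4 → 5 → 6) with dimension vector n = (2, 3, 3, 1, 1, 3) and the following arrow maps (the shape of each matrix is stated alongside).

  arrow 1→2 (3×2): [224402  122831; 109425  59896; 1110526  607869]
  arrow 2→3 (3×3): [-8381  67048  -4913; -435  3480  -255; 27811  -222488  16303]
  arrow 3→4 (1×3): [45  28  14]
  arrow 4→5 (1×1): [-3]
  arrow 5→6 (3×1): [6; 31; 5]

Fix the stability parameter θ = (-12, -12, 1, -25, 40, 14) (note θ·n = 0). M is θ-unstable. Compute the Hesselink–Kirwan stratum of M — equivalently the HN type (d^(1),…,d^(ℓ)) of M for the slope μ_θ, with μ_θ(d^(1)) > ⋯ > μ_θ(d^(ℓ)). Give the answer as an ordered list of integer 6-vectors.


Barcode: M ≅ I[1,2]^2, I[2,6], I[3,3]^2, I[6,6]^2. HN layers by μ_θ (4 steps, strictly decreasing):
  μ^(1)=27; μ^(2)=14; μ^(3)=1; μ^(4)=-12

((0, 0, 0, 0, 1, 1); (0, 0, 0, 0, 0, 2); (0, 0, 2, 0, 0, 0); (2, 3, 1, 1, 0, 0))


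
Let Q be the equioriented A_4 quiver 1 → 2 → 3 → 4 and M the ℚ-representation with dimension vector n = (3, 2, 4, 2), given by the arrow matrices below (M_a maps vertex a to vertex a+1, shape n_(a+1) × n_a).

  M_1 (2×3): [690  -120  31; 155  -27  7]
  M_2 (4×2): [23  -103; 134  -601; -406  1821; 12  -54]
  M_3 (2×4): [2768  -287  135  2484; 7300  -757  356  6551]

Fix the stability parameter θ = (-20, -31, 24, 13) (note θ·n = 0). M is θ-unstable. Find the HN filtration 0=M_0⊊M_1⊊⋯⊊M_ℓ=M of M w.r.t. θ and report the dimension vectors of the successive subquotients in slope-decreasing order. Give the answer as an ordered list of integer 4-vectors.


Interval decomposition of M: I[1,1], I[1,3], I[1,4], I[3,3], I[3,4].
HN type (ℓ=4): μ^(1)=24; μ^(2)=37/2; μ^(3)=-20; μ^(4)=-51/2

((0, 0, 2, 0); (0, 0, 2, 2); (1, 0, 0, 0); (2, 2, 0, 0))


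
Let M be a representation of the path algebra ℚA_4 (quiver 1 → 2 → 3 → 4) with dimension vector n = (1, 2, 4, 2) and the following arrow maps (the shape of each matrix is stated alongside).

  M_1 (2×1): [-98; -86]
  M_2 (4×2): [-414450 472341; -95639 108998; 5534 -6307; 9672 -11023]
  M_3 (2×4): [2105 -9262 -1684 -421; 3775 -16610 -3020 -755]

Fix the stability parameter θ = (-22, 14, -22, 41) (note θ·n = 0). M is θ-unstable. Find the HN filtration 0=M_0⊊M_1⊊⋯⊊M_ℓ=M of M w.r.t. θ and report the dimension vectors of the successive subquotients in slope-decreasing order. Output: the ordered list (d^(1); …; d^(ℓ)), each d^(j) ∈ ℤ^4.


Barcode: M ≅ I[1,3], I[2,3], I[3,3], I[3,4], I[4,4]. HN layers by μ_θ (3 steps, strictly decreasing):
  μ^(1)=41; μ^(2)=-4; μ^(3)=-22

((0, 0, 0, 2); (0, 2, 2, 0); (1, 0, 2, 0))


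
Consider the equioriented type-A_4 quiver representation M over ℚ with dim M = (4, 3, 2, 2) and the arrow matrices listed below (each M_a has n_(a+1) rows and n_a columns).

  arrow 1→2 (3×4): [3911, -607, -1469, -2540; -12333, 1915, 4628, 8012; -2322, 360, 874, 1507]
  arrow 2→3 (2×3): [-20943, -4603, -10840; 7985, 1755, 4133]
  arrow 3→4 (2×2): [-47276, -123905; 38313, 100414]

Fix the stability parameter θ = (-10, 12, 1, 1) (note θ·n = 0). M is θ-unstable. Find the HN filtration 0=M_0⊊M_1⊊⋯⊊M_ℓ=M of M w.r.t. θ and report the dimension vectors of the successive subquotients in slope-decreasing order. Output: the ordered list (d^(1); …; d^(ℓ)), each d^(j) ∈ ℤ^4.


Via rank(M_{q-1}∘⋯∘M_p): M ≅ I[1,1], I[1,2], I[1,4]^2.
μ_θ-semistable layers: μ^(1)=12; μ^(2)=14/3; μ^(3)=-10

((0, 1, 0, 0); (0, 2, 2, 2); (4, 0, 0, 0))


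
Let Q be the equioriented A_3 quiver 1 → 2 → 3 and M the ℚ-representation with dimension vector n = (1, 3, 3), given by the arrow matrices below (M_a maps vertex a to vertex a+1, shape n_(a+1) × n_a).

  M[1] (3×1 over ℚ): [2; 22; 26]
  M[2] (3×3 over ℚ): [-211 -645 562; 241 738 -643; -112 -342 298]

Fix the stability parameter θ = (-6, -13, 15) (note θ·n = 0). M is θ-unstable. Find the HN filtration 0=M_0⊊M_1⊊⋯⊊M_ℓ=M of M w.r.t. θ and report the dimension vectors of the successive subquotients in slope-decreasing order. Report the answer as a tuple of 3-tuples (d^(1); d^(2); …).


Via rank(M_{q-1}∘⋯∘M_p): M ≅ I[1,2], I[2,3]^2, I[3,3].
μ_θ-semistable layers: μ^(1)=15; μ^(2)=-19/2; μ^(3)=-13

((0, 0, 3); (1, 1, 0); (0, 2, 0))


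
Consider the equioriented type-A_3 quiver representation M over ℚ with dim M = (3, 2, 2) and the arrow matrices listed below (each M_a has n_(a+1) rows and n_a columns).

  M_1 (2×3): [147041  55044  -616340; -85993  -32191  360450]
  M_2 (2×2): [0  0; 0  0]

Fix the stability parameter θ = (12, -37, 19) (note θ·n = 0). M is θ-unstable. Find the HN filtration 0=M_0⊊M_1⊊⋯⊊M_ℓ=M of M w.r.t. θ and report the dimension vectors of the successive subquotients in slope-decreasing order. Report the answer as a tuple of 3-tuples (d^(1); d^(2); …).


Via rank(M_{q-1}∘⋯∘M_p): M ≅ I[1,1], I[1,2]^2, I[3,3]^2.
μ_θ-semistable layers: μ^(1)=19; μ^(2)=12; μ^(3)=-25/2

((0, 0, 2); (1, 0, 0); (2, 2, 0))


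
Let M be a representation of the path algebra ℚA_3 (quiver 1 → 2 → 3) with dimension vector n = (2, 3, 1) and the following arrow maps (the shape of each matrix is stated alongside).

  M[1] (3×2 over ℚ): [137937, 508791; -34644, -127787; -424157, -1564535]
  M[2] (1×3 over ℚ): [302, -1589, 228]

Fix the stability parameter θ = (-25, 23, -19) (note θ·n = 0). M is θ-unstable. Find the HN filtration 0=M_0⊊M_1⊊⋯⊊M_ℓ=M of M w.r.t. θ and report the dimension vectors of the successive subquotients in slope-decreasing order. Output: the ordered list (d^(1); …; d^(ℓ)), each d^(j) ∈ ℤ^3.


Interval decomposition of M: I[1,2], I[1,3], I[2,2].
HN type (ℓ=3): μ^(1)=23; μ^(2)=2; μ^(3)=-25

((0, 2, 0); (0, 1, 1); (2, 0, 0))


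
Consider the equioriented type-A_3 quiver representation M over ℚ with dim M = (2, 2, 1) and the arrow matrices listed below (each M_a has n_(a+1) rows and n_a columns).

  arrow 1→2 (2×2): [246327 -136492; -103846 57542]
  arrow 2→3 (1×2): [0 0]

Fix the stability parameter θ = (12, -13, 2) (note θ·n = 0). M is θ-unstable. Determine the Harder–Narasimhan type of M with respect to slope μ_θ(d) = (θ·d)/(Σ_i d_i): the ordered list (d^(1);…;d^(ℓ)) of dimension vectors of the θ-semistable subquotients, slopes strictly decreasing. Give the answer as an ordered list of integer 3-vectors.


Via rank(M_{q-1}∘⋯∘M_p): M ≅ I[1,2]^2, I[3,3].
μ_θ-semistable layers: μ^(1)=2; μ^(2)=-1/2

((0, 0, 1); (2, 2, 0))


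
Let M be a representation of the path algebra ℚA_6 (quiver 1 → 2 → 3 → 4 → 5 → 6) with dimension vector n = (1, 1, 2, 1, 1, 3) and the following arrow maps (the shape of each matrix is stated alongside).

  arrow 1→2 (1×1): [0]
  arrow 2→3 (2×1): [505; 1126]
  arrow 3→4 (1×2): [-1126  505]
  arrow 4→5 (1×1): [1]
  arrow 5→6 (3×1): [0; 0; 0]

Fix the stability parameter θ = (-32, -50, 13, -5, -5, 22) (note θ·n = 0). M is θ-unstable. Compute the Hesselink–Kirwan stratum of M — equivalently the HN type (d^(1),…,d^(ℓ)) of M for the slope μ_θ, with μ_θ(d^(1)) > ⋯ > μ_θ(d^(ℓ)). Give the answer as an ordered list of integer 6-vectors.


Interval decomposition of M: I[1,1], I[2,3], I[3,5], I[6,6]^3.
HN type (ℓ=5): μ^(1)=22; μ^(2)=13; μ^(3)=1; μ^(4)=-32; μ^(5)=-50

((0, 0, 0, 0, 0, 3); (0, 0, 1, 0, 0, 0); (0, 0, 1, 1, 1, 0); (1, 0, 0, 0, 0, 0); (0, 1, 0, 0, 0, 0))


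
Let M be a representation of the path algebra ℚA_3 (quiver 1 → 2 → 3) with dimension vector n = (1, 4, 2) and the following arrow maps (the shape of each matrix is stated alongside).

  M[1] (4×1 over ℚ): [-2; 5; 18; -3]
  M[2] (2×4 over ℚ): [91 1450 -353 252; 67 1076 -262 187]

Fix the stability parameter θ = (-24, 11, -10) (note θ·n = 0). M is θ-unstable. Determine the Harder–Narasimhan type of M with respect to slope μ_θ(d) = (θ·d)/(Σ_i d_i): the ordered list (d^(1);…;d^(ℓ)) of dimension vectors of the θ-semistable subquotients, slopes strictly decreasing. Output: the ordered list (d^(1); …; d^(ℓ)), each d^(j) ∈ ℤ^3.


Interval decomposition of M: I[1,3], I[2,2]^2, I[2,3].
HN type (ℓ=3): μ^(1)=11; μ^(2)=1/2; μ^(3)=-24

((0, 2, 0); (0, 2, 2); (1, 0, 0))
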